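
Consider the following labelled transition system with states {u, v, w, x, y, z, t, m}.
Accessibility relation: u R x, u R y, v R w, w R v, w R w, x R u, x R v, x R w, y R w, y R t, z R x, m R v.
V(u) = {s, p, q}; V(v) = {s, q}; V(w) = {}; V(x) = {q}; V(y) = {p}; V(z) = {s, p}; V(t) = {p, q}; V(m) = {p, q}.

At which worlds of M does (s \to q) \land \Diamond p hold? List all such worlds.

Let φ = (s \to q) \land \Diamond p. Evaluate φ at each world:
  u (successors {x, y}): φ is true.
  v (successors {w}): φ is false.
  w (successors {v, w}): φ is false.
  x (successors {u, v, w}): φ is true.
  y (successors {w, t}): φ is true.
  z (successors {x}): φ is false.
  t (successors ∅): φ is false.
  m (successors {v}): φ is false.
For instance, at z:
  At z: s \to q is false, \Diamond p is false, so (s \to q) \land \Diamond p is false.
    At z: \Diamond p requires p at some successor in {x}.
      At x: p is false.
    So \Diamond p is false at z.
Satisfying worlds: {u, x, y}

u, x, y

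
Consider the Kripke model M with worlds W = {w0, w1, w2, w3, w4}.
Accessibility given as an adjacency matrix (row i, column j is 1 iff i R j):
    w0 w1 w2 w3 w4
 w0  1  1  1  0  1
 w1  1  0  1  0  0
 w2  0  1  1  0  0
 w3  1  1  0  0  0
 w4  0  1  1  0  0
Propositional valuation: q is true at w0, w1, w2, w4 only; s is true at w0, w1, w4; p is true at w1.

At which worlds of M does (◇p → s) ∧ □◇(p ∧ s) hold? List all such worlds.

Let φ = (◇p → s) ∧ □◇(p ∧ s). Evaluate φ at each world:
  w0 (successors {w0, w1, w2, w4}): φ is false.
  w1 (successors {w0, w2}): φ is true.
  w2 (successors {w1, w2}): φ is false.
  w3 (successors {w0, w1}): φ is false.
  w4 (successors {w1, w2}): φ is false.
For instance, at w4:
  At w4: ◇p → s is true, □◇(p ∧ s) is false, so (◇p → s) ∧ □◇(p ∧ s) is false.
    At w4: ◇p is true, s is true, so ◇p → s is true.
      At w4: ◇p requires p at some successor in {w1, w2}.
        p holds at w1, so ◇p is true at w4.
    At w4: □◇(p ∧ s) requires ◇(p ∧ s) at every successor {w1, w2}.
      ◇(p ∧ s) fails at w1, so □◇(p ∧ s) is false at w4.
Satisfying worlds: {w1}

w1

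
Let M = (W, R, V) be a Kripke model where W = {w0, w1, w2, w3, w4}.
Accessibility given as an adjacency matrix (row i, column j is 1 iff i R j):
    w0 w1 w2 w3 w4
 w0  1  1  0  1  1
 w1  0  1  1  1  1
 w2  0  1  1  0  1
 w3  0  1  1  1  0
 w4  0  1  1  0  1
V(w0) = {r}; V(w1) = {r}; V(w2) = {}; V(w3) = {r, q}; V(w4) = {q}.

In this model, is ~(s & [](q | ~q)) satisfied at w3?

Yes

At w3: s & [](q | ~q) is false, so ~(s & [](q | ~q)) is true.
  At w3: s is false, [](q | ~q) is true, so s & [](q | ~q) is false.
    At w3: [](q | ~q) requires q | ~q at every successor {w1, w2, w3}.
      At w1: q | ~q is true.
      At w2: q | ~q is true.
      At w3: q | ~q is true.
    So [](q | ~q) is true at w3.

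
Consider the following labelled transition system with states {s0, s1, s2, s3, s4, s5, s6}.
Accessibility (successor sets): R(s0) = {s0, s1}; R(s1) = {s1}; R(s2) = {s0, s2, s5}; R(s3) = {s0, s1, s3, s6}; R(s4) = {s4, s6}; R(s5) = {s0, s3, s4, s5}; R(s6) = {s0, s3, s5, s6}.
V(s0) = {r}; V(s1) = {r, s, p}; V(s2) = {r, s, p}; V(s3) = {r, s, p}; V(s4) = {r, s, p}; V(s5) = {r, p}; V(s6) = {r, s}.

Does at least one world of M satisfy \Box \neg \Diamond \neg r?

Yes

Let φ = \Box \neg \Diamond \neg r. Evaluate φ at each world:
  s0 (successors {s0, s1}): φ is true.
  s1 (successors {s1}): φ is true.
  s2 (successors {s0, s2, s5}): φ is true.
  s3 (successors {s0, s1, s3, s6}): φ is true.
  s4 (successors {s4, s6}): φ is true.
  s5 (successors {s0, s3, s4, s5}): φ is true.
  s6 (successors {s0, s3, s5, s6}): φ is true.
Detail at s0 (witness):
  At s0: \Box \neg \Diamond \neg r requires \neg \Diamond \neg r at every successor {s0, s1}.
      At s0: \Diamond \neg r is false, so \neg \Diamond \neg r is true.
      At s1: \Diamond \neg r is false, so \neg \Diamond \neg r is true.
  So \Box \neg \Diamond \neg r is true at s0.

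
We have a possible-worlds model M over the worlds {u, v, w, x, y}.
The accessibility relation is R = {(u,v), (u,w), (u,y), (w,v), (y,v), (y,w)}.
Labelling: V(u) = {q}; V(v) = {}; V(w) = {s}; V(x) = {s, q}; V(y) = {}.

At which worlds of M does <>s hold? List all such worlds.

Let φ = <>s. Evaluate φ at each world:
  u (successors {v, w, y}): φ is true.
  v (successors ∅): φ is false.
  w (successors {v}): φ is false.
  x (successors ∅): φ is false.
  y (successors {v, w}): φ is true.
For instance, at w:
  At w: <>s requires s at some successor in {v}.
    At v: s is false.
  So <>s is false at w.
Satisfying worlds: {u, y}

u, y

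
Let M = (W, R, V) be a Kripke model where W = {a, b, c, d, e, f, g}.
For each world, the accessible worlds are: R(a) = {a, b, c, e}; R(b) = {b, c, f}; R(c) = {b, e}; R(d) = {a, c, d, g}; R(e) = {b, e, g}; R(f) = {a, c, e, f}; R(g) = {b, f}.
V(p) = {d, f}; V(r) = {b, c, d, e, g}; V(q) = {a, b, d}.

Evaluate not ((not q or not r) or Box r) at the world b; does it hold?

Yes

Recall that Box ψ holds at a world iff ψ holds at every accessible world, and Dia ψ holds iff ψ holds at some accessible world.
At b: (not q or not r) or Box r is false, so not ((not q or not r) or Box r) is true.
  At b: not q or not r is false, Box r is false, so (not q or not r) or Box r is false.
    At b: Box r requires r at every successor {b, c, f}.
      r fails at f, so Box r is false at b.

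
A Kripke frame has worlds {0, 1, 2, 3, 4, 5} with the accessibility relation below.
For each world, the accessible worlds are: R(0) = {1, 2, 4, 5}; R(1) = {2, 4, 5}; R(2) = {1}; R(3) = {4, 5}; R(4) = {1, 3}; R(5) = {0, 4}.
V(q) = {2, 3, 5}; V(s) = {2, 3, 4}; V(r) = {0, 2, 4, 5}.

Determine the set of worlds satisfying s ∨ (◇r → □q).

Recall that □ψ holds at a world iff ψ holds at every accessible world, and ◇ψ holds iff ψ holds at some accessible world.
Let φ = s ∨ (◇r → □q). Evaluate φ at each world:
  0 (successors {1, 2, 4, 5}): φ is false.
  1 (successors {2, 4, 5}): φ is false.
  2 (successors {1}): φ is true.
  3 (successors {4, 5}): φ is true.
  4 (successors {1, 3}): φ is true.
  5 (successors {0, 4}): φ is false.
For instance, at 2:
  At 2: s is true, ◇r → □q is true, so s ∨ (◇r → □q) is true.
    At 2: ◇r is false, □q is false, so ◇r → □q is true.
      At 2: ◇r requires r at some successor in {1}.
        At 1: r is false.
      So ◇r is false at 2.
      At 2: □q requires q at every successor {1}.
        q fails at 1, so □q is false at 2.
Satisfying worlds: {2, 3, 4}

2, 3, 4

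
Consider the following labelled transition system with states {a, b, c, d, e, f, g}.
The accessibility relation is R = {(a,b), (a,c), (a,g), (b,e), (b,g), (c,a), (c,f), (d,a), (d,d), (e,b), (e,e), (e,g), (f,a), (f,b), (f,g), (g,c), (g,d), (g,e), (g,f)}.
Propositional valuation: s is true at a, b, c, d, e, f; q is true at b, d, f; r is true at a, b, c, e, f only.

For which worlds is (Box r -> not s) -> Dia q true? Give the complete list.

a, c, d, e, f, g

Let φ = (Box r -> not s) -> Dia q. Evaluate φ at each world:
  a (successors {b, c, g}): φ is true.
  b (successors {e, g}): φ is false.
  c (successors {a, f}): φ is true.
  d (successors {a, d}): φ is true.
  e (successors {b, e, g}): φ is true.
  f (successors {a, b, g}): φ is true.
  g (successors {c, d, e, f}): φ is true.
For instance, at c:
  At c: Box r -> not s is false, Dia q is true, so (Box r -> not s) -> Dia q is true.
    At c: Box r is true, not s is false, so Box r -> not s is false.
      At c: Box r requires r at every successor {a, f}.
        At a: r is true.
        At f: r is true.
      So Box r is true at c.
    At c: Dia q requires q at some successor in {a, f}.
      q holds at f, so Dia q is true at c.
Satisfying worlds: {a, c, d, e, f, g}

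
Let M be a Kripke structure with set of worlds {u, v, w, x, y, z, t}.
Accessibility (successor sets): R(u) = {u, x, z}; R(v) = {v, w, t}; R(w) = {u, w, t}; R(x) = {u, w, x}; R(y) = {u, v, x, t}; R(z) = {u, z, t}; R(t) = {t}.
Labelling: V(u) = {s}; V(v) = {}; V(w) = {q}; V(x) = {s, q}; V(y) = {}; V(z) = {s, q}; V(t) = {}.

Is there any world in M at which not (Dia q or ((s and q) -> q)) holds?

No

Let φ = not (Dia q or ((s and q) -> q)). Evaluate φ at each world:
  u (successors {u, x, z}): φ is false.
  v (successors {v, w, t}): φ is false.
  w (successors {u, w, t}): φ is false.
  x (successors {u, w, x}): φ is false.
  y (successors {u, v, x, t}): φ is false.
  z (successors {u, z, t}): φ is false.
  t (successors {t}): φ is false.
For instance, at x:
  At x: Dia q or ((s and q) -> q) is true, so not (Dia q or ((s and q) -> q)) is false.
    At x: Dia q is true, (s and q) -> q is true, so Dia q or ((s and q) -> q) is true.
      At x: Dia q requires q at some successor in {u, w, x}.
        q holds at w, so Dia q is true at x.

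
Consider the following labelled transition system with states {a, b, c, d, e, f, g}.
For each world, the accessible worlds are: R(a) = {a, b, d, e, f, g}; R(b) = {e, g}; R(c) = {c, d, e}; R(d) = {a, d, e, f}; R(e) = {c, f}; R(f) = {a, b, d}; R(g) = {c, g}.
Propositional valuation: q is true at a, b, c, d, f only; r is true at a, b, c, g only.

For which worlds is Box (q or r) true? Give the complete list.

e, f, g

Let φ = Box (q or r). Evaluate φ at each world:
  a (successors {a, b, d, e, f, g}): φ is false.
  b (successors {e, g}): φ is false.
  c (successors {c, d, e}): φ is false.
  d (successors {a, d, e, f}): φ is false.
  e (successors {c, f}): φ is true.
  f (successors {a, b, d}): φ is true.
  g (successors {c, g}): φ is true.
For instance, at c:
  At c: Box (q or r) requires q or r at every successor {c, d, e}.
    q or r fails at e, so Box (q or r) is false at c.
Satisfying worlds: {e, f, g}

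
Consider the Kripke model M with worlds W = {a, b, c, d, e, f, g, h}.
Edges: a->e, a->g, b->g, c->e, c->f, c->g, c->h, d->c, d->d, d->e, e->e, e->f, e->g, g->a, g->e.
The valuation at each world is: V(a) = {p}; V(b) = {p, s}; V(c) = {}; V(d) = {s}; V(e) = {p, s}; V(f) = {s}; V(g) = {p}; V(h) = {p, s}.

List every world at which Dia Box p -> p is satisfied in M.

a, b, d, e, f, g, h

Let φ = Dia Box p -> p. Evaluate φ at each world:
  a (successors {e, g}): φ is true.
  b (successors {g}): φ is true.
  c (successors {e, f, g, h}): φ is false.
  d (successors {c, d, e}): φ is true.
  e (successors {e, f, g}): φ is true.
  f (successors ∅): φ is true.
  g (successors {a, e}): φ is true.
  h (successors ∅): φ is true.
For instance, at b:
  At b: Dia Box p is true, p is true, so Dia Box p -> p is true.
    At b: Dia Box p requires Box p at some successor in {g}.
      Box p holds at g, so Dia Box p is true at b.
Satisfying worlds: {a, b, d, e, f, g, h}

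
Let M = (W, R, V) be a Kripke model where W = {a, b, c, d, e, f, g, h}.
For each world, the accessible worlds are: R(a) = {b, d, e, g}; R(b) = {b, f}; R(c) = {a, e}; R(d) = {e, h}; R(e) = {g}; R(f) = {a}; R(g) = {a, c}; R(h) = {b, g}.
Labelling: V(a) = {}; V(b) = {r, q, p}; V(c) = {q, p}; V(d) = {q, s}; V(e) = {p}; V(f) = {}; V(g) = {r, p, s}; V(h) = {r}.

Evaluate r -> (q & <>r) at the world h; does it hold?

Recall that <>ψ holds at a world iff ψ holds at some accessible world.
At h: r is true, q & <>r is false, so r -> (q & <>r) is false.
  At h: q is false, <>r is true, so q & <>r is false.
    At h: <>r requires r at some successor in {b, g}.
      r holds at b, so <>r is true at h.

No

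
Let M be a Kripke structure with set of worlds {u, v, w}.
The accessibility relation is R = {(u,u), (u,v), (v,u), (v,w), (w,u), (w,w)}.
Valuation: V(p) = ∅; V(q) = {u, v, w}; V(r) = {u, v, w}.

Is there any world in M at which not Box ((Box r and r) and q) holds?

No

Recall that Box ψ holds at a world iff ψ holds at every accessible world, and Dia ψ holds iff ψ holds at some accessible world.
Let φ = not Box ((Box r and r) and q). Evaluate φ at each world:
  u (successors {u, v}): φ is false.
  v (successors {u, w}): φ is false.
  w (successors {u, w}): φ is false.
For instance, at w:
  At w: Box ((Box r and r) and q) is true, so not Box ((Box r and r) and q) is false.
    At w: Box ((Box r and r) and q) requires (Box r and r) and q at every successor {u, w}.
      At u: (Box r and r) and q is true.
      At w: (Box r and r) and q is true.
    So Box ((Box r and r) and q) is true at w.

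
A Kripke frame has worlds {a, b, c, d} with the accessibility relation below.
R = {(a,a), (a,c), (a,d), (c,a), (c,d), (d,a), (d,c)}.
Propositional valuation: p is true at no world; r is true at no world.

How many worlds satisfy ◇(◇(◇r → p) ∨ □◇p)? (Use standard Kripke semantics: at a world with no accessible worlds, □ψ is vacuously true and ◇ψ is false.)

Recall that □ψ holds at a world iff ψ holds at every accessible world, and ◇ψ holds iff ψ holds at some accessible world.
Let φ = ◇(◇(◇r → p) ∨ □◇p). Evaluate φ at each world:
  a (successors {a, c, d}): φ is true.
  b (successors ∅): φ is false.
  c (successors {a, d}): φ is true.
  d (successors {a, c}): φ is true.
For instance, at c:
  At c: ◇(◇(◇r → p) ∨ □◇p) requires ◇(◇r → p) ∨ □◇p at some successor in {a, d}.
    ◇(◇r → p) ∨ □◇p holds at a, so ◇(◇(◇r → p) ∨ □◇p) is true at c.
      At a: ◇(◇r → p) is true, □◇p is false, so ◇(◇r → p) ∨ □◇p is true.
Satisfying worlds: {a, c, d}

3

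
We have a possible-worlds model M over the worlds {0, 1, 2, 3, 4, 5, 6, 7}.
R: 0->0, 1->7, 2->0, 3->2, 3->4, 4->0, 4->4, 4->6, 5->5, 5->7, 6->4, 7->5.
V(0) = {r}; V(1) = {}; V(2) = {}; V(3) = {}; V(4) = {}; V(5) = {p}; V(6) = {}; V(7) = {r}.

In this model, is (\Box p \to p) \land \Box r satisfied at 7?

At 7: \Box p \to p is false, \Box r is false, so (\Box p \to p) \land \Box r is false.
  At 7: \Box p is true, p is false, so \Box p \to p is false.
    At 7: \Box p requires p at every successor {5}.
      At 5: p is true.
    So \Box p is true at 7.
  At 7: \Box r requires r at every successor {5}.
    r fails at 5, so \Box r is false at 7.

No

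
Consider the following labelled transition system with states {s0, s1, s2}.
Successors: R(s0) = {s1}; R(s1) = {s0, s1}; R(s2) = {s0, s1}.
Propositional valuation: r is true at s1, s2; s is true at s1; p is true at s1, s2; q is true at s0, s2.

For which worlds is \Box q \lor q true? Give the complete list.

Let φ = \Box q \lor q. Evaluate φ at each world:
  s0 (successors {s1}): φ is true.
  s1 (successors {s0, s1}): φ is false.
  s2 (successors {s0, s1}): φ is true.
For instance, at s2:
  At s2: \Box q is false, q is true, so \Box q \lor q is true.
    At s2: \Box q requires q at every successor {s0, s1}.
      q fails at s1, so \Box q is false at s2.
Satisfying worlds: {s0, s2}

s0, s2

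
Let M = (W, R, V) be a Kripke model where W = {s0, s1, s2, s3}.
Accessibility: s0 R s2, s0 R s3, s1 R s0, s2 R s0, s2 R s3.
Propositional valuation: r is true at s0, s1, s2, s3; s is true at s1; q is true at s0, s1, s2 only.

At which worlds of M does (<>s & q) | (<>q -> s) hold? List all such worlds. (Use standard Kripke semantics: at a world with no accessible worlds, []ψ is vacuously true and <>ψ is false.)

s1, s3

Let φ = (<>s & q) | (<>q -> s). Evaluate φ at each world:
  s0 (successors {s2, s3}): φ is false.
  s1 (successors {s0}): φ is true.
  s2 (successors {s0, s3}): φ is false.
  s3 (successors ∅): φ is true.
For instance, at s0:
  At s0: <>s & q is false, <>q -> s is false, so (<>s & q) | (<>q -> s) is false.
    At s0: <>s is false, q is true, so <>s & q is false.
      At s0: <>s requires s at some successor in {s2, s3}.
        At s2: s is false.
        At s3: s is false.
      So <>s is false at s0.
    At s0: <>q is true, s is false, so <>q -> s is false.
      At s0: <>q requires q at some successor in {s2, s3}.
        q holds at s2, so <>q is true at s0.
Satisfying worlds: {s1, s3}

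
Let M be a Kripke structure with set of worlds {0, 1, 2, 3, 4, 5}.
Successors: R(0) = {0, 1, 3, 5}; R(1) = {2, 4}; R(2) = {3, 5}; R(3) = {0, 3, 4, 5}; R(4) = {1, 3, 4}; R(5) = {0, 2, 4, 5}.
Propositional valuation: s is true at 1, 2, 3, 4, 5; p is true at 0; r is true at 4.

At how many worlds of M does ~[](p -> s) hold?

3

Let φ = ~[](p -> s). Evaluate φ at each world:
  0 (successors {0, 1, 3, 5}): φ is true.
  1 (successors {2, 4}): φ is false.
  2 (successors {3, 5}): φ is false.
  3 (successors {0, 3, 4, 5}): φ is true.
  4 (successors {1, 3, 4}): φ is false.
  5 (successors {0, 2, 4, 5}): φ is true.
For instance, at 3:
  At 3: [](p -> s) is false, so ~[](p -> s) is true.
    At 3: [](p -> s) requires p -> s at every successor {0, 3, 4, 5}.
      p -> s fails at 0, so [](p -> s) is false at 3.
Satisfying worlds: {0, 3, 5}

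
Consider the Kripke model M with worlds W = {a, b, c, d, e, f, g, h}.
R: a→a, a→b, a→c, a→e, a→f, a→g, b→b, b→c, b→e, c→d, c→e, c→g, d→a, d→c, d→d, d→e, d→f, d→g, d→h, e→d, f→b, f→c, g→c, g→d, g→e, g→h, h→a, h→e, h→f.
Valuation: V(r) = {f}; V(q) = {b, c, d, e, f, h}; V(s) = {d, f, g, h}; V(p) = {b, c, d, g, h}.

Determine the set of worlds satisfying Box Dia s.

Let φ = Box Dia s. Evaluate φ at each world:
  a (successors {a, b, c, e, f, g}): φ is false.
  b (successors {b, c, e}): φ is false.
  c (successors {d, e, g}): φ is true.
  d (successors {a, c, d, e, f, g, h}): φ is false.
  e (successors {d}): φ is true.
  f (successors {b, c}): φ is false.
  g (successors {c, d, e, h}): φ is true.
  h (successors {a, e, f}): φ is false.
For instance, at a:
  At a: Box Dia s requires Dia s at every successor {a, b, c, e, f, g}.
    Dia s fails at b, so Box Dia s is false at a.
      At b: Dia s requires s at some successor in {b, c, e}.
        At b: s is false.
        At c: s is false.
        At e: s is false.
      So Dia s is false at b.
Satisfying worlds: {c, e, g}

c, e, g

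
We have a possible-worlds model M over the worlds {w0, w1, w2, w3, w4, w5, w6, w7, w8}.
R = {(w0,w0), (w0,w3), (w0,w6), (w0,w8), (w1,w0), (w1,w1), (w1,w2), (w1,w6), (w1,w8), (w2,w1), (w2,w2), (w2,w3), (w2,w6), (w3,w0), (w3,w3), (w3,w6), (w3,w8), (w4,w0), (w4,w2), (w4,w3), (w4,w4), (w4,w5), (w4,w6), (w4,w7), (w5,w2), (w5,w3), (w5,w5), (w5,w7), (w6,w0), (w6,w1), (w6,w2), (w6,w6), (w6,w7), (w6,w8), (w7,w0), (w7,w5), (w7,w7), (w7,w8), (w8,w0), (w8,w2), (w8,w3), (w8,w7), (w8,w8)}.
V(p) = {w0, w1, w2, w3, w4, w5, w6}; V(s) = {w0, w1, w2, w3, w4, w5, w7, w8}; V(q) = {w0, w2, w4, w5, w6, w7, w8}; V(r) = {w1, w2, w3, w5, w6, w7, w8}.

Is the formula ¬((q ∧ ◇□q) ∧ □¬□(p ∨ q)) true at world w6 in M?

Yes

At w6: (q ∧ ◇□q) ∧ □¬□(p ∨ q) is false, so ¬((q ∧ ◇□q) ∧ □¬□(p ∨ q)) is true.
  At w6: q ∧ ◇□q is true, □¬□(p ∨ q) is false, so (q ∧ ◇□q) ∧ □¬□(p ∨ q) is false.
    At w6: q is true, ◇□q is true, so q ∧ ◇□q is true.
      At w6: ◇□q requires □q at some successor in {w0, w1, w2, w6, w7, w8}.
        □q holds at w7, so ◇□q is true at w6.
    At w6: □¬□(p ∨ q) requires ¬□(p ∨ q) at every successor {w0, w1, w2, w6, w7, w8}.
      ¬□(p ∨ q) fails at w0, so □¬□(p ∨ q) is false at w6.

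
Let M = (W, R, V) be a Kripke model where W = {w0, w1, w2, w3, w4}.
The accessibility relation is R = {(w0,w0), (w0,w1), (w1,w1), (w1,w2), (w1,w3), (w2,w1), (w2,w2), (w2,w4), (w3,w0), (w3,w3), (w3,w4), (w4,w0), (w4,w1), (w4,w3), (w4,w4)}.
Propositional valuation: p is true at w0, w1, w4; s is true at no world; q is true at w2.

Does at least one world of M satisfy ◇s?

No

Recall that ◇ψ holds at a world iff ψ holds at some accessible world.
Let φ = ◇s. Evaluate φ at each world:
  w0 (successors {w0, w1}): φ is false.
  w1 (successors {w1, w2, w3}): φ is false.
  w2 (successors {w1, w2, w4}): φ is false.
  w3 (successors {w0, w3, w4}): φ is false.
  w4 (successors {w0, w1, w3, w4}): φ is false.
For instance, at w1:
  At w1: ◇s requires s at some successor in {w1, w2, w3}.
    At w1: s is false.
    At w2: s is false.
    At w3: s is false.
  So ◇s is false at w1.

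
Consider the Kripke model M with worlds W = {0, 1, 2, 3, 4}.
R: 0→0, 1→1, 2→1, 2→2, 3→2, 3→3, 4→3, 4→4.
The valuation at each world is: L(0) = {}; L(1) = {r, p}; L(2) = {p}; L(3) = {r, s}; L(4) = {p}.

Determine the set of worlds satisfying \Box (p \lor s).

Let φ = \Box (p \lor s). Evaluate φ at each world:
  0 (successors {0}): φ is false.
  1 (successors {1}): φ is true.
  2 (successors {1, 2}): φ is true.
  3 (successors {2, 3}): φ is true.
  4 (successors {3, 4}): φ is true.
For instance, at 2:
  At 2: \Box (p \lor s) requires p \lor s at every successor {1, 2}.
    At 1: p \lor s is true.
    At 2: p \lor s is true.
  So \Box (p \lor s) is true at 2.
Satisfying worlds: {1, 2, 3, 4}

1, 2, 3, 4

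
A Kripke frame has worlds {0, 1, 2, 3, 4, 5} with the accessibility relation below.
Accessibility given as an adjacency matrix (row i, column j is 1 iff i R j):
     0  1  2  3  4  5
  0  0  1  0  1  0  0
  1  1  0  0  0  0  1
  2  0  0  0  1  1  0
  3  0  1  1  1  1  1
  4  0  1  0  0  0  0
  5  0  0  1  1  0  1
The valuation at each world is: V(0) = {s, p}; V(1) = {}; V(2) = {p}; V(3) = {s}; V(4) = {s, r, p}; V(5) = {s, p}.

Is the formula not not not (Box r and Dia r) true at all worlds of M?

Yes

Let φ = not not not (Box r and Dia r). Evaluate φ at each world:
  0 (successors {1, 3}): φ is true.
  1 (successors {0, 5}): φ is true.
  2 (successors {3, 4}): φ is true.
  3 (successors {1, 2, 3, 4, 5}): φ is true.
  4 (successors {1}): φ is true.
  5 (successors {2, 3, 5}): φ is true.
For instance, at 4:
  At 4: not not (Box r and Dia r) is false, so not not not (Box r and Dia r) is true.
    At 4: not (Box r and Dia r) is true, so not not (Box r and Dia r) is false.
      At 4: Box r and Dia r is false, so not (Box r and Dia r) is true.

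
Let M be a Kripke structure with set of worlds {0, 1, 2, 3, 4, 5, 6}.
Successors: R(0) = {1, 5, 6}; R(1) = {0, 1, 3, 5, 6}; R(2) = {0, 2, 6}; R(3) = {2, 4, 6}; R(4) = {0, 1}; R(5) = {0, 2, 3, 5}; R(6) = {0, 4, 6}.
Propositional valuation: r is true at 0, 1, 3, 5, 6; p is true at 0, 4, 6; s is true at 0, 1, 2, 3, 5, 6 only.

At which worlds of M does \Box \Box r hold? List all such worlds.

4

Recall that \Box ψ holds at a world iff ψ holds at every accessible world, and \Diamond ψ holds iff ψ holds at some accessible world.
Let φ = \Box \Box r. Evaluate φ at each world:
  0 (successors {1, 5, 6}): φ is false.
  1 (successors {0, 1, 3, 5, 6}): φ is false.
  2 (successors {0, 2, 6}): φ is false.
  3 (successors {2, 4, 6}): φ is false.
  4 (successors {0, 1}): φ is true.
  5 (successors {0, 2, 3, 5}): φ is false.
  6 (successors {0, 4, 6}): φ is false.
For instance, at 5:
  At 5: \Box \Box r requires \Box r at every successor {0, 2, 3, 5}.
    \Box r fails at 2, so \Box \Box r is false at 5.
      At 2: \Box r requires r at every successor {0, 2, 6}.
        r fails at 2, so \Box r is false at 2.
Satisfying worlds: {4}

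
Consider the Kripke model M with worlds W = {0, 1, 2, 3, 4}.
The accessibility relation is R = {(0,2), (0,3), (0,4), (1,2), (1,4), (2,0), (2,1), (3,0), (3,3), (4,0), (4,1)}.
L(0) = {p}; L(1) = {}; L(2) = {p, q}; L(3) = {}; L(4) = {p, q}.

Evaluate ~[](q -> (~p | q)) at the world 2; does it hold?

At 2: [](q -> (~p | q)) is true, so ~[](q -> (~p | q)) is false.
  At 2: [](q -> (~p | q)) requires q -> (~p | q) at every successor {0, 1}.
    At 0: q -> (~p | q) is true.
    At 1: q -> (~p | q) is true.
  So [](q -> (~p | q)) is true at 2.

No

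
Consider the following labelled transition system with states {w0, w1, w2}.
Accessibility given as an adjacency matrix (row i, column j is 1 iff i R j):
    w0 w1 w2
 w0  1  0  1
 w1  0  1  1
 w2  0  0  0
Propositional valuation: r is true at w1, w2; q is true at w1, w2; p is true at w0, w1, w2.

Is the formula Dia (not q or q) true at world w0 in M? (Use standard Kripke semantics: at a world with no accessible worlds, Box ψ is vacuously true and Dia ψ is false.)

At w0: Dia (not q or q) requires not q or q at some successor in {w0, w2}.
  not q or q holds at w0, so Dia (not q or q) is true at w0.

Yes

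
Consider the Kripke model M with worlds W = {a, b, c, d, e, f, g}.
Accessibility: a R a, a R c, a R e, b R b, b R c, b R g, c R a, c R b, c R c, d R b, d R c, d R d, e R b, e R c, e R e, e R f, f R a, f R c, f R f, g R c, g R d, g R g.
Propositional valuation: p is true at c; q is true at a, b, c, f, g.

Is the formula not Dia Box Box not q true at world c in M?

At c: Dia Box Box not q is false, so not Dia Box Box not q is true.
  At c: Dia Box Box not q requires Box Box not q at some successor in {a, b, c}.
    At a: Box Box not q is false.
    At b: Box Box not q is false.
    At c: Box Box not q is false.
  So Dia Box Box not q is false at c.

Yes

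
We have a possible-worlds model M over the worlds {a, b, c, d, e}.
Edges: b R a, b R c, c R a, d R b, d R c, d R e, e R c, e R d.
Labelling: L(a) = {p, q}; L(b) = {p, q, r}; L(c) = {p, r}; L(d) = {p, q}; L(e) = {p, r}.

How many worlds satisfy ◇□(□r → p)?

Recall that □ψ holds at a world iff ψ holds at every accessible world, and ◇ψ holds iff ψ holds at some accessible world.
Let φ = ◇□(□r → p). Evaluate φ at each world:
  a (successors ∅): φ is false.
  b (successors {a, c}): φ is true.
  c (successors {a}): φ is true.
  d (successors {b, c, e}): φ is true.
  e (successors {c, d}): φ is true.
For instance, at d:
  At d: ◇□(□r → p) requires □(□r → p) at some successor in {b, c, e}.
    □(□r → p) holds at b, so ◇□(□r → p) is true at d.
      At b: □(□r → p) requires □r → p at every successor {a, c}.
        At a: □r → p is true.
        At c: □r → p is true.
      So □(□r → p) is true at b.
Satisfying worlds: {b, c, d, e}

4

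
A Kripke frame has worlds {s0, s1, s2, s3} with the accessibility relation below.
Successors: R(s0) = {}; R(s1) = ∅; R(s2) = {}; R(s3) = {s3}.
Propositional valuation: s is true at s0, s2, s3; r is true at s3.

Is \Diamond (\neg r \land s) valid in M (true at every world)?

Recall that \Diamond ψ holds at a world iff ψ holds at some accessible world.
Let φ = \Diamond (\neg r \land s). Evaluate φ at each world:
  s0 (successors ∅): φ is false.
  s1 (successors ∅): φ is false.
  s2 (successors ∅): φ is false.
  s3 (successors {s3}): φ is false.
Detail at s0 (counterexample):
  At s0: no accessible worlds, so \Diamond (\neg r \land s) is false.

No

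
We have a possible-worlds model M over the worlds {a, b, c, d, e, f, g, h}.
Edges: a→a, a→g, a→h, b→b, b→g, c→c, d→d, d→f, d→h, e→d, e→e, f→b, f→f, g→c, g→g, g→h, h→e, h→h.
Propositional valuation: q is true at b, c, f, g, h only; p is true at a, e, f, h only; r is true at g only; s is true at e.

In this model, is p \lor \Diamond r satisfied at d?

No

Recall that \Diamond ψ holds at a world iff ψ holds at some accessible world.
At d: p is false, \Diamond r is false, so p \lor \Diamond r is false.
  At d: \Diamond r requires r at some successor in {d, f, h}.
    At d: r is false.
    At f: r is false.
    At h: r is false.
  So \Diamond r is false at d.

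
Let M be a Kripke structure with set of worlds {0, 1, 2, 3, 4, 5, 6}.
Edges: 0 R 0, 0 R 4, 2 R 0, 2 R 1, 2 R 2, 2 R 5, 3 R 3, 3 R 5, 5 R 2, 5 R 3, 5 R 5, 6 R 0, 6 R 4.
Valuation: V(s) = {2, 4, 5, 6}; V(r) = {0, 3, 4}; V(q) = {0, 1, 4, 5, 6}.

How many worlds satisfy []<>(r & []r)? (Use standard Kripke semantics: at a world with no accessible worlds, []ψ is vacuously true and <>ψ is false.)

2

Let φ = []<>(r & []r). Evaluate φ at each world:
  0 (successors {0, 4}): φ is false.
  1 (successors ∅): φ is true.
  2 (successors {0, 1, 2, 5}): φ is false.
  3 (successors {3, 5}): φ is false.
  4 (successors ∅): φ is true.
  5 (successors {2, 3, 5}): φ is false.
  6 (successors {0, 4}): φ is false.
For instance, at 3:
  At 3: []<>(r & []r) requires <>(r & []r) at every successor {3, 5}.
    <>(r & []r) fails at 3, so []<>(r & []r) is false at 3.
      At 3: <>(r & []r) requires r & []r at some successor in {3, 5}.
        At 3: r & []r is false.
        At 5: r & []r is false.
      So <>(r & []r) is false at 3.
Satisfying worlds: {1, 4}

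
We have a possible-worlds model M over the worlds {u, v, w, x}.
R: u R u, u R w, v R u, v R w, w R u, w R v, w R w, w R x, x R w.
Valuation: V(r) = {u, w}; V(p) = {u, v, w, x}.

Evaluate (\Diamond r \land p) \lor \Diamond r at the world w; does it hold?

Yes

At w: \Diamond r \land p is true, \Diamond r is true, so (\Diamond r \land p) \lor \Diamond r is true.
  At w: \Diamond r is true, p is true, so \Diamond r \land p is true.
    At w: \Diamond r requires r at some successor in {u, v, w, x}.
      r holds at u, so \Diamond r is true at w.
  At w: \Diamond r requires r at some successor in {u, v, w, x}.
    r holds at u, so \Diamond r is true at w.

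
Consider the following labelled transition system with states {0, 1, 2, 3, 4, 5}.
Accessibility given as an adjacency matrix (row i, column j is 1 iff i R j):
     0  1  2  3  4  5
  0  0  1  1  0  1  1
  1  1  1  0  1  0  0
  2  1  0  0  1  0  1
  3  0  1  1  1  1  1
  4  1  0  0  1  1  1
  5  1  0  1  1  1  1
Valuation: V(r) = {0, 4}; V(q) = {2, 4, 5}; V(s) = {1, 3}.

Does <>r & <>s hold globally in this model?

Yes

Let φ = <>r & <>s. Evaluate φ at each world:
  0 (successors {1, 2, 4, 5}): φ is true.
  1 (successors {0, 1, 3}): φ is true.
  2 (successors {0, 3, 5}): φ is true.
  3 (successors {1, 2, 3, 4, 5}): φ is true.
  4 (successors {0, 3, 4, 5}): φ is true.
  5 (successors {0, 2, 3, 4, 5}): φ is true.
For instance, at 1:
  At 1: <>r is true, <>s is true, so <>r & <>s is true.
    At 1: <>r requires r at some successor in {0, 1, 3}.
      r holds at 0, so <>r is true at 1.
    At 1: <>s requires s at some successor in {0, 1, 3}.
      s holds at 1, so <>s is true at 1.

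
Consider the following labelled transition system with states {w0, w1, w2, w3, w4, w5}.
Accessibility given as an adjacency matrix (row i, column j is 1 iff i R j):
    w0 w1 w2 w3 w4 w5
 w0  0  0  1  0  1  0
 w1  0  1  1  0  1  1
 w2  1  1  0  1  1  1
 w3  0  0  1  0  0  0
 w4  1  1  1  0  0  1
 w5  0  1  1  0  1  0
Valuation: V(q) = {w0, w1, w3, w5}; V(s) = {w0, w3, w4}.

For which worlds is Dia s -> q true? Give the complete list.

w0, w1, w3, w5

Let φ = Dia s -> q. Evaluate φ at each world:
  w0 (successors {w2, w4}): φ is true.
  w1 (successors {w1, w2, w4, w5}): φ is true.
  w2 (successors {w0, w1, w3, w4, w5}): φ is false.
  w3 (successors {w2}): φ is true.
  w4 (successors {w0, w1, w2, w5}): φ is false.
  w5 (successors {w1, w2, w4}): φ is true.
For instance, at w5:
  At w5: Dia s is true, q is true, so Dia s -> q is true.
    At w5: Dia s requires s at some successor in {w1, w2, w4}.
      s holds at w4, so Dia s is true at w5.
Satisfying worlds: {w0, w1, w3, w5}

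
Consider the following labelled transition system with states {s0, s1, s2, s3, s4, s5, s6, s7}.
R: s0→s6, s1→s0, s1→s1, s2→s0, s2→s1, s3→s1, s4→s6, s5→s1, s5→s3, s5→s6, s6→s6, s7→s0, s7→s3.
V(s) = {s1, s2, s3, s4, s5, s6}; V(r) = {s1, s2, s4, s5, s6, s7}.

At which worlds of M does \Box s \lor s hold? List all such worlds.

s0, s1, s2, s3, s4, s5, s6

Let φ = \Box s \lor s. Evaluate φ at each world:
  s0 (successors {s6}): φ is true.
  s1 (successors {s0, s1}): φ is true.
  s2 (successors {s0, s1}): φ is true.
  s3 (successors {s1}): φ is true.
  s4 (successors {s6}): φ is true.
  s5 (successors {s1, s3, s6}): φ is true.
  s6 (successors {s6}): φ is true.
  s7 (successors {s0, s3}): φ is false.
For instance, at s5:
  At s5: \Box s is true, s is true, so \Box s \lor s is true.
    At s5: \Box s requires s at every successor {s1, s3, s6}.
      At s1: s is true.
      At s3: s is true.
      At s6: s is true.
    So \Box s is true at s5.
Satisfying worlds: {s0, s1, s2, s3, s4, s5, s6}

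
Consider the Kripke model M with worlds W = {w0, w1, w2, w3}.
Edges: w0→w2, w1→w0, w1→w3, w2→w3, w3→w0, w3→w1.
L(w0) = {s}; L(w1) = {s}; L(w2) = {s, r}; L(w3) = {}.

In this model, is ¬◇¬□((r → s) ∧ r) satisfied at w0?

At w0: ◇¬□((r → s) ∧ r) is true, so ¬◇¬□((r → s) ∧ r) is false.
  At w0: ◇¬□((r → s) ∧ r) requires ¬□((r → s) ∧ r) at some successor in {w2}.
    ¬□((r → s) ∧ r) holds at w2, so ◇¬□((r → s) ∧ r) is true at w0.
      At w2: □((r → s) ∧ r) is false, so ¬□((r → s) ∧ r) is true.

No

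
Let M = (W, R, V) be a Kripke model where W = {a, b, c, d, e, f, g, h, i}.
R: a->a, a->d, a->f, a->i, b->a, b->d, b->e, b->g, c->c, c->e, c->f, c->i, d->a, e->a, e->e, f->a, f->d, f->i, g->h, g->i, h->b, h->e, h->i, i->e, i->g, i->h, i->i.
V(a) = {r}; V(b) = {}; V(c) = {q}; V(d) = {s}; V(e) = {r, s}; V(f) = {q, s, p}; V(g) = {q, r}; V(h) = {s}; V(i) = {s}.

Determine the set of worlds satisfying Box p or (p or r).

Let φ = Box p or (p or r). Evaluate φ at each world:
  a (successors {a, d, f, i}): φ is true.
  b (successors {a, d, e, g}): φ is false.
  c (successors {c, e, f, i}): φ is false.
  d (successors {a}): φ is false.
  e (successors {a, e}): φ is true.
  f (successors {a, d, i}): φ is true.
  g (successors {h, i}): φ is true.
  h (successors {b, e, i}): φ is false.
  i (successors {e, g, h, i}): φ is false.
For instance, at a:
  At a: Box p is false, p or r is true, so Box p or (p or r) is true.
    At a: Box p requires p at every successor {a, d, f, i}.
      p fails at a, so Box p is false at a.
Satisfying worlds: {a, e, f, g}

a, e, f, g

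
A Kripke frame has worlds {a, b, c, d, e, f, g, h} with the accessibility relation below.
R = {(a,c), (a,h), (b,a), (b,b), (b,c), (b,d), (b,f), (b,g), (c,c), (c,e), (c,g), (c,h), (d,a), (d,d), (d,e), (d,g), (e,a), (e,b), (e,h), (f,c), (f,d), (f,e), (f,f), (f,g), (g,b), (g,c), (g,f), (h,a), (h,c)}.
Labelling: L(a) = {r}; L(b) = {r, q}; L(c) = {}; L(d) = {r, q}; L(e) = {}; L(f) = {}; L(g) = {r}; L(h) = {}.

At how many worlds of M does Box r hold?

0

Let φ = Box r. Evaluate φ at each world:
  a (successors {c, h}): φ is false.
  b (successors {a, b, c, d, f, g}): φ is false.
  c (successors {c, e, g, h}): φ is false.
  d (successors {a, d, e, g}): φ is false.
  e (successors {a, b, h}): φ is false.
  f (successors {c, d, e, f, g}): φ is false.
  g (successors {b, c, f}): φ is false.
  h (successors {a, c}): φ is false.
For instance, at b:
  At b: Box r requires r at every successor {a, b, c, d, f, g}.
    r fails at c, so Box r is false at b.
Satisfying worlds: none.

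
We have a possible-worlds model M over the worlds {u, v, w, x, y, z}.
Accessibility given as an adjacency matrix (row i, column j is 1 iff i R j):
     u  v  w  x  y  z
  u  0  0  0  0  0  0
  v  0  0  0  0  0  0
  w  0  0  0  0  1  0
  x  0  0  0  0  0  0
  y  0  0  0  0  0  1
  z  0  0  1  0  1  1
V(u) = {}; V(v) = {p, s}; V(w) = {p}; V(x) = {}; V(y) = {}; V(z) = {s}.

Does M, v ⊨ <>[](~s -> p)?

No

At v: no accessible worlds, so <>[](~s -> p) is false.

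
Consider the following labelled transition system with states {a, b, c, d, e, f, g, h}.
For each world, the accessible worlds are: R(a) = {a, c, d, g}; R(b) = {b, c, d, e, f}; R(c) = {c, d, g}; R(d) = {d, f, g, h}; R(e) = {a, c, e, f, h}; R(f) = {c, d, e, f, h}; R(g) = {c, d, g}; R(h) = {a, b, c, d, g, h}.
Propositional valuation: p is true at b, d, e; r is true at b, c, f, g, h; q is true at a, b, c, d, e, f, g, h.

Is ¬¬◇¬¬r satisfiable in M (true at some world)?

Recall that ◇ψ holds at a world iff ψ holds at some accessible world.
Let φ = ¬¬◇¬¬r. Evaluate φ at each world:
  a (successors {a, c, d, g}): φ is true.
  b (successors {b, c, d, e, f}): φ is true.
  c (successors {c, d, g}): φ is true.
  d (successors {d, f, g, h}): φ is true.
  e (successors {a, c, e, f, h}): φ is true.
  f (successors {c, d, e, f, h}): φ is true.
  g (successors {c, d, g}): φ is true.
  h (successors {a, b, c, d, g, h}): φ is true.
Detail at a (witness):
  At a: ¬◇¬¬r is false, so ¬¬◇¬¬r is true.
    At a: ◇¬¬r is true, so ¬◇¬¬r is false.
      At a: ◇¬¬r requires ¬¬r at some successor in {a, c, d, g}.
        ¬¬r holds at c, so ◇¬¬r is true at a.

Yes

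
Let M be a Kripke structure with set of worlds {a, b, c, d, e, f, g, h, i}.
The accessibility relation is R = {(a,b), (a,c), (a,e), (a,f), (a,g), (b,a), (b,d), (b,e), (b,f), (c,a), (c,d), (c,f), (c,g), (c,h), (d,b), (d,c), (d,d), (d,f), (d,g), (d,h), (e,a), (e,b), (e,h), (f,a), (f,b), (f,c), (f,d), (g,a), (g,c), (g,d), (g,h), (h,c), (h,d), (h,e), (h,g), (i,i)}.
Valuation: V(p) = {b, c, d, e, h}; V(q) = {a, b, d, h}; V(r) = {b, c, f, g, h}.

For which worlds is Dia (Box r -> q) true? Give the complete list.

a, b, c, d, e, f, g, h, i

Let φ = Dia (Box r -> q). Evaluate φ at each world:
  a (successors {b, c, e, f, g}): φ is true.
  b (successors {a, d, e, f}): φ is true.
  c (successors {a, d, f, g, h}): φ is true.
  d (successors {b, c, d, f, g, h}): φ is true.
  e (successors {a, b, h}): φ is true.
  f (successors {a, b, c, d}): φ is true.
  g (successors {a, c, d, h}): φ is true.
  h (successors {c, d, e, g}): φ is true.
  i (successors {i}): φ is true.
For instance, at d:
  At d: Dia (Box r -> q) requires Box r -> q at some successor in {b, c, d, f, g, h}.
    Box r -> q holds at b, so Dia (Box r -> q) is true at d.
      At b: Box r is false, q is true, so Box r -> q is true.
Satisfying worlds: {a, b, c, d, e, f, g, h, i}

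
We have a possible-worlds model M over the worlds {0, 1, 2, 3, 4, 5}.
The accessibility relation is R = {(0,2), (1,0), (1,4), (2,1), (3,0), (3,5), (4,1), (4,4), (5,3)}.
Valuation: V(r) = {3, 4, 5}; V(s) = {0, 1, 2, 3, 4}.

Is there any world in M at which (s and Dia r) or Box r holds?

Yes

Let φ = (s and Dia r) or Box r. Evaluate φ at each world:
  0 (successors {2}): φ is false.
  1 (successors {0, 4}): φ is true.
  2 (successors {1}): φ is false.
  3 (successors {0, 5}): φ is true.
  4 (successors {1, 4}): φ is true.
  5 (successors {3}): φ is true.
Detail at 1 (witness):
  At 1: s and Dia r is true, Box r is false, so (s and Dia r) or Box r is true.
    At 1: s is true, Dia r is true, so s and Dia r is true.
      At 1: Dia r requires r at some successor in {0, 4}.
        r holds at 4, so Dia r is true at 1.
    At 1: Box r requires r at every successor {0, 4}.
      r fails at 0, so Box r is false at 1.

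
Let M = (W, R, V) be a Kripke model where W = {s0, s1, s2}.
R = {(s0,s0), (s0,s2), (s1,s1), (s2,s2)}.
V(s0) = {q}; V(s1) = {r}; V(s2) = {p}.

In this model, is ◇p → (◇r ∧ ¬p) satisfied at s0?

At s0: ◇p is true, ◇r ∧ ¬p is false, so ◇p → (◇r ∧ ¬p) is false.
  At s0: ◇p requires p at some successor in {s0, s2}.
    p holds at s2, so ◇p is true at s0.
  At s0: ◇r is false, ¬p is true, so ◇r ∧ ¬p is false.
    At s0: ◇r requires r at some successor in {s0, s2}.
      At s0: r is false.
      At s2: r is false.
    So ◇r is false at s0.

No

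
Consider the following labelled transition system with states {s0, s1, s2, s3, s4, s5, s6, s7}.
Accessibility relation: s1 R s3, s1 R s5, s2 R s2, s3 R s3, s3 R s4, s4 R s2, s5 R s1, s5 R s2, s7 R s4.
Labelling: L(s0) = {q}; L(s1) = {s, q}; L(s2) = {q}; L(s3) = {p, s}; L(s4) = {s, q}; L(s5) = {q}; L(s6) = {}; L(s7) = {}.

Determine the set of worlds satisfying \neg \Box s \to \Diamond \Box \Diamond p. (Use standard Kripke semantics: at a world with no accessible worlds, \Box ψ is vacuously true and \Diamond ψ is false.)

Let φ = \neg \Box s \to \Diamond \Box \Diamond p. Evaluate φ at each world:
  s0 (successors ∅): φ is true.
  s1 (successors {s3, s5}): φ is false.
  s2 (successors {s2}): φ is false.
  s3 (successors {s3, s4}): φ is true.
  s4 (successors {s2}): φ is false.
  s5 (successors {s1, s2}): φ is false.
  s6 (successors ∅): φ is true.
  s7 (successors {s4}): φ is true.
For instance, at s1:
  At s1: \neg \Box s is true, \Diamond \Box \Diamond p is false, so \neg \Box s \to \Diamond \Box \Diamond p is false.
    At s1: \Box s is false, so \neg \Box s is true.
      At s1: \Box s requires s at every successor {s3, s5}.
        s fails at s5, so \Box s is false at s1.
    At s1: \Diamond \Box \Diamond p requires \Box \Diamond p at some successor in {s3, s5}.
      At s3: \Box \Diamond p is false.
      At s5: \Box \Diamond p is false.
    So \Diamond \Box \Diamond p is false at s1.
Satisfying worlds: {s0, s3, s6, s7}

s0, s3, s6, s7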